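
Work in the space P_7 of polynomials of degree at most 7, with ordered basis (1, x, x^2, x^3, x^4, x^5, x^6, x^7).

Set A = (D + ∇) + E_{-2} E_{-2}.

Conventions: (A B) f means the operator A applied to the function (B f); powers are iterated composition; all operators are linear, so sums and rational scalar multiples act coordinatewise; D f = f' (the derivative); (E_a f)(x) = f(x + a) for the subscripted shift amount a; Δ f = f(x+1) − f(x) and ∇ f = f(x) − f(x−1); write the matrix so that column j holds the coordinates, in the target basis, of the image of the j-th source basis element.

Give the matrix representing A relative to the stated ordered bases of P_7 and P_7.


image of 1: 1
image of x: x - 2
image of x^2: x^2 - 4x + 15
image of x^3: x^3 - 6x^2 + 45x - 63
image of x^4: x^4 - 8x^3 + 90x^2 - 252x + 255
image of x^5: x^5 - 10x^4 + 150x^3 - 630x^2 + 1275x - 1023
image of x^6: x^6 - 12x^5 + 225x^4 - 1260x^3 + 3825x^2 - 6138x + 4095
image of x^7: x^7 - 14x^6 + 315x^5 - 2205x^4 + 8925x^3 - 21483x^2 + 28665x - 16383
each image's coordinates form column j of the matrix

the matrix is [[1, -2, 15, -63, 255, -1023, 4095, -16383]; [0, 1, -4, 45, -252, 1275, -6138, 28665]; [0, 0, 1, -6, 90, -630, 3825, -21483]; [0, 0, 0, 1, -8, 150, -1260, 8925]; [0, 0, 0, 0, 1, -10, 225, -2205]; [0, 0, 0, 0, 0, 1, -12, 315]; [0, 0, 0, 0, 0, 0, 1, -14]; [0, 0, 0, 0, 0, 0, 0, 1]] (rows listed top to bottom)


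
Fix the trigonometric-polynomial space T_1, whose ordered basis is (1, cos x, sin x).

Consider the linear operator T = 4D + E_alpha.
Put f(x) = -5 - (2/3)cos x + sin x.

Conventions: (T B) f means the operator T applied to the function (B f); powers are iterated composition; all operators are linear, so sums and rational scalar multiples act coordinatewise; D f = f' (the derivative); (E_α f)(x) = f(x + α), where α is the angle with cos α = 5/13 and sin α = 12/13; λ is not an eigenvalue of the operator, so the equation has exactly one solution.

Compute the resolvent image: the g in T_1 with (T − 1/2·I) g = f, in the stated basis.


g(x) = -10 - (252/1261)cos x - (530/3783)sin x

write g with unknown coordinates in the stated basis and equate coefficients in (T − 1/2·I) g = f
solving from the highest basis element down gives g = -10 - (252/1261)cos x - (530/3783)sin x
check: T g = -10 - (2900/3783)cos x + (3518/3783)sin x
so T g − 1/2·g = -5 - (2/3)cos x + sin x = f ✓


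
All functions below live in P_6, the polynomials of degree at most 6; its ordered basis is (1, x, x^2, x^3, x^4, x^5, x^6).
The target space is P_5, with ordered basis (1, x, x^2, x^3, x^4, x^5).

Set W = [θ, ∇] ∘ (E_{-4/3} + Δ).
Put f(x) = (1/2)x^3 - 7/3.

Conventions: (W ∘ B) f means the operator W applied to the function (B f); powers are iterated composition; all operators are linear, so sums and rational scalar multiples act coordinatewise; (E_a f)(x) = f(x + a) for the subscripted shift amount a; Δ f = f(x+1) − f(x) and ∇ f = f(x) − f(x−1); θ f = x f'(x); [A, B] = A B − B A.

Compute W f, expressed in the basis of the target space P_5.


the image equals g(x) = -(3/2)x^2 + 4x - 20/3

E_{-4/3} f = (1/2)x^3 - 2x^2 + (8/3)x - 95/27
Δ f = (3/2)x^2 + (3/2)x + 1/2
(E_{-4/3} + Δ) f = (1/2)x^3 - (1/2)x^2 + (25/6)x - 163/54
∇ (E_{-4/3} + Δ) f = (3/2)x^2 - (5/2)x + 31/6
θ ∇ (E_{-4/3} + Δ) f = 3x^2 - (5/2)x
θ (E_{-4/3} + Δ) f = (3/2)x^3 - x^2 + (25/6)x
∇ θ (E_{-4/3} + Δ) f = (9/2)x^2 - (13/2)x + 20/3
[θ, ∇] (E_{-4/3} + Δ) f = -(3/2)x^2 + 4x - 20/3


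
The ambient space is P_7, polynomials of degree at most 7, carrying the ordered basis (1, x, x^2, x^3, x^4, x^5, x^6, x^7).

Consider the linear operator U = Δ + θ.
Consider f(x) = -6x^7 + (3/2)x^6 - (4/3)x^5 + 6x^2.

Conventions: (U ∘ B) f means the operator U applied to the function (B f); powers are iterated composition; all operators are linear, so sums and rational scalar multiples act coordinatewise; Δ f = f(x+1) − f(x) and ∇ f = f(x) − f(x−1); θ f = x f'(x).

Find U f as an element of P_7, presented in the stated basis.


the image equals g(x) = -42x^7 - 33x^6 - (371/3)x^5 - (1165/6)x^4 - (580/3)x^3 - (629/6)x^2 - (83/3)x + 1/6

Δ f = -42x^6 - 117x^5 - (1165/6)x^4 - (580/3)x^3 - (701/6)x^2 - (83/3)x + 1/6
θ f = -42x^7 + 9x^6 - (20/3)x^5 + 12x^2
(Δ + θ) f = -42x^7 - 33x^6 - (371/3)x^5 - (1165/6)x^4 - (580/3)x^3 - (629/6)x^2 - (83/3)x + 1/6


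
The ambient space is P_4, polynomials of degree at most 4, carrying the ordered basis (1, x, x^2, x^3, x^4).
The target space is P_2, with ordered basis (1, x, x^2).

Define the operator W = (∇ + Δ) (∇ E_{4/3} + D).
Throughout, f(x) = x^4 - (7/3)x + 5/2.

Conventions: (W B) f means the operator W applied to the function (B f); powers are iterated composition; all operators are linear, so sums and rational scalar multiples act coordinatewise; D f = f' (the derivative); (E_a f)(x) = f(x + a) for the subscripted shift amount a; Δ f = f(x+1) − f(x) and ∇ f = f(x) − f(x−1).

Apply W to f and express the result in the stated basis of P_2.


the result is g(x) = 48x^2 + 40x + 104/3

E_{4/3} f = x^4 + (16/3)x^3 + (32/3)x^2 + (193/27)x + 413/162
∇ E_{4/3} f = 4x^3 + 10x^2 + (28/3)x + 22/27
D f = 4x^3 - 7/3
(∇ E_{4/3} + D) f = 8x^3 + 10x^2 + (28/3)x - 41/27
∇ (∇ E_{4/3} + D) f = 24x^2 - 4x + 22/3
Δ (∇ E_{4/3} + D) f = 24x^2 + 44x + 82/3
(∇ + Δ) (∇ E_{4/3} + D) f = 48x^2 + 40x + 104/3


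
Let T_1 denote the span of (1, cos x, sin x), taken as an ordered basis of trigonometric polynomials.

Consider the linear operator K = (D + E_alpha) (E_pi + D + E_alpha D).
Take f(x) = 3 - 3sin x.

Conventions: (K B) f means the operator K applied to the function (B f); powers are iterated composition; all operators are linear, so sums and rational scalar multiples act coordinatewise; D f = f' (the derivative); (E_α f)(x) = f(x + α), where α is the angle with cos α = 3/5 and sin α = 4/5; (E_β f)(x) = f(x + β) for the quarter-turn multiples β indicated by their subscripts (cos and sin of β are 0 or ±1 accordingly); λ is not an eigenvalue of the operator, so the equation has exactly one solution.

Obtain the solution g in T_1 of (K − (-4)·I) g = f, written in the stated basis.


the image equals g(x) = 3/5 - (171/130)cos x - (3/130)sin x

write g with unknown coordinates in the stated basis and equate coefficients in (K − (-4)·I) g = f
solving from the highest basis element down gives g = 3/5 - (171/130)cos x - (3/130)sin x
check: K g = 3/5 + (342/65)cos x - (189/65)sin x
so K g − (-4)·g = 3 - 3sin x = f ✓


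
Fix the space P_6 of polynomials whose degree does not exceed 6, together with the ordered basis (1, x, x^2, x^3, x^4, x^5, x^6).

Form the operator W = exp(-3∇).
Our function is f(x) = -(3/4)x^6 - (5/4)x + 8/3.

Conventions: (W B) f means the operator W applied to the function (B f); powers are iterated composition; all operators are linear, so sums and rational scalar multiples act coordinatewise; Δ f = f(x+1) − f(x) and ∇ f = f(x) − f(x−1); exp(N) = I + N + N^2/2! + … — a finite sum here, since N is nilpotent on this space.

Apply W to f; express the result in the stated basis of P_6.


g(x) = -(3/4)x^6 + (27/2)x^5 - 135x^4 + 855x^3 - (13905/4)x^2 + (33583/4)x - 55541/6

order-1 term: (27/2)x^5 - (135/4)x^4 + 45x^3 - (135/4)x^2 + (27/2)x + 3/2
order-2 term: -(405/4)x^4 + 405x^3 - (2835/4)x^2 + (1215/2)x - 837/4
order-3 term: 405x^3 - (3645/2)x^2 + (6075/2)x - 3645/2
order-4 term: -(3645/4)x^2 + 3645x - 15795/4
order-5 term: (2187/2)x - 10935/4
order-6 term: -2187/4
the series for exp(-3∇) f terminates at order 6
exp(-3∇) f = -(3/4)x^6 + (27/2)x^5 - 135x^4 + 855x^3 - (13905/4)x^2 + (33583/4)x - 55541/6


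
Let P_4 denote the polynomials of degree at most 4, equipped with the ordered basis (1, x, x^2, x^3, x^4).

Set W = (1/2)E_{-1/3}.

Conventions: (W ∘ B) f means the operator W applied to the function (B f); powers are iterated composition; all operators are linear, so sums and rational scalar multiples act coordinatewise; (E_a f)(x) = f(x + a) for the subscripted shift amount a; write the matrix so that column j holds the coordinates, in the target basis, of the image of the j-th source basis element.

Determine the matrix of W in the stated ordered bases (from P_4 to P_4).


the matrix is [[1/2, -1/6, 1/18, -1/54, 1/162]; [0, 1/2, -1/3, 1/6, -2/27]; [0, 0, 1/2, -1/2, 1/3]; [0, 0, 0, 1/2, -2/3]; [0, 0, 0, 0, 1/2]] (rows listed top to bottom)

image of 1: 1/2
image of x: (1/2)x - 1/6
image of x^2: (1/2)x^2 - (1/3)x + 1/18
image of x^3: (1/2)x^3 - (1/2)x^2 + (1/6)x - 1/54
image of x^4: (1/2)x^4 - (2/3)x^3 + (1/3)x^2 - (2/27)x + 1/162
each image's coordinates form column j of the matrix


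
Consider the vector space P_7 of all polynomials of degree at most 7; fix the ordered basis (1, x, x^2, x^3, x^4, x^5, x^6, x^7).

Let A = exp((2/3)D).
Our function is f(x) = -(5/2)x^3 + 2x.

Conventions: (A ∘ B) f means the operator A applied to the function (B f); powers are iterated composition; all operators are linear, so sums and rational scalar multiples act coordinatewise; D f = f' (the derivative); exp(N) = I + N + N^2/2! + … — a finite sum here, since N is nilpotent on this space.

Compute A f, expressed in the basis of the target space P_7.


order-1 term: -5x^2 + 4/3
order-2 term: -(10/3)x
order-3 term: -20/27
the series for exp((2/3)D) f terminates at order 3
exp((2/3)D) f = -(5/2)x^3 - 5x^2 - (4/3)x + 16/27

the image equals g(x) = -(5/2)x^3 - 5x^2 - (4/3)x + 16/27


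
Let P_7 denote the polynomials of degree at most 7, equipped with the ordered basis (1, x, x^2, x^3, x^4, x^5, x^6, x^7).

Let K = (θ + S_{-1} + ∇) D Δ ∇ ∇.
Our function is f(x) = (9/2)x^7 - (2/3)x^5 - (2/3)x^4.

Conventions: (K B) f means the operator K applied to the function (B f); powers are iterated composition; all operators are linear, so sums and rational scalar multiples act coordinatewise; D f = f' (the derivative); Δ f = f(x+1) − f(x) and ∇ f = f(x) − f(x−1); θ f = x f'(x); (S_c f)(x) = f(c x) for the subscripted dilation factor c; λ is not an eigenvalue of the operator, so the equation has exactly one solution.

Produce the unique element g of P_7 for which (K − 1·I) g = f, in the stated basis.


g(x) = -(9/2)x^7 + (2/3)x^5 + (2/3)x^4 - 7560x^3 + 5670x^2 + 22680x - 13174

write g with unknown coordinates in the stated basis and equate coefficients in (K − 1·I) g = f
solving from the highest basis element down gives g = -(9/2)x^7 + (2/3)x^5 + (2/3)x^4 - 7560x^3 + 5670x^2 + 22680x - 13174
check: K g = -7560x^3 + 5670x^2 + 22680x - 13174
so K g − 1·g = (9/2)x^7 - (2/3)x^5 - (2/3)x^4 = f ✓


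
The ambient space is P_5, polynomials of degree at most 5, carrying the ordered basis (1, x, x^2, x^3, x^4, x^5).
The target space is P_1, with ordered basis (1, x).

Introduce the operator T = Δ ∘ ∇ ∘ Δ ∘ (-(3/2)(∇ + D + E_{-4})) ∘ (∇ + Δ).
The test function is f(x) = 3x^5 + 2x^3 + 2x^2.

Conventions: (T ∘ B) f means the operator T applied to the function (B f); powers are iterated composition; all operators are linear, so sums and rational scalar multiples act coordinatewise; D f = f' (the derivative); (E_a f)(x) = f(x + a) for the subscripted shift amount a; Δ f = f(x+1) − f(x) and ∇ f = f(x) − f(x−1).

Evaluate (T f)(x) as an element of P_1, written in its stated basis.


∇ f = 15x^4 - 30x^3 + 36x^2 - 17x + 3
Δ f = 15x^4 + 30x^3 + 36x^2 + 25x + 7
(∇ + Δ) f = 30x^4 + 72x^2 + 8x + 10
∇ (∇ + Δ) f = 120x^3 - 180x^2 + 264x - 94
D (∇ + Δ) f = 120x^3 + 144x + 8
E_{-4} (∇ + Δ) f = 30x^4 - 480x^3 + 2952x^2 - 8248x + 8810
(∇ + D + E_{-4}) (∇ + Δ) f = 30x^4 - 240x^3 + 2772x^2 - 7840x + 8724
(-(3/2)(∇ + D + E_{-4})) (∇ + Δ) f = -45x^4 + 360x^3 - 4158x^2 + 11760x - 13086
Δ (-(3/2)(∇ + D + E_{-4})) (∇ + Δ) f = -180x^3 + 810x^2 - 7416x + 7917
∇ Δ (-(3/2)(∇ + D + E_{-4})) (∇ + Δ) f = -540x^2 + 2160x - 8406
Δ ∇ Δ (-(3/2)(∇ + D + E_{-4})) (∇ + Δ) f = -1080x + 1620

the result is g(x) = -1080x + 1620


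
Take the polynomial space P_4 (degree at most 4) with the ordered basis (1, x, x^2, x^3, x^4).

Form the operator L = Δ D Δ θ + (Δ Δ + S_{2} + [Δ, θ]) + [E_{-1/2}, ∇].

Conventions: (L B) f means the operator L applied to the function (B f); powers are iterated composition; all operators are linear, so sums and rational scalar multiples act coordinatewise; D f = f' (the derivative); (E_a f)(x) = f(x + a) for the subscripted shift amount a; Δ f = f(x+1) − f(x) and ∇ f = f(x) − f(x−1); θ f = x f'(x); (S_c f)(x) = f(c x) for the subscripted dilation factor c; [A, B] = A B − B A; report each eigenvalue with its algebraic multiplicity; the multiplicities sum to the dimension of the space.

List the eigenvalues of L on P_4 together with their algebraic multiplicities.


image of 1: 1
image of x: 2x + 1
image of x^2: 4x^2 + 2x + 4
image of x^3: 8x^3 + 3x^2 + 12x + 27
image of x^4: 16x^4 + 4x^3 + 24x^2 + 132x + 114
the matrix is upper triangular; its diagonal is (1, 2, 4, 8, 16)
for a triangular matrix the eigenvalues are the diagonal entries, with algebraic multiplicity their repetition count

λ = 1 (multiplicity 1), λ = 2 (multiplicity 1), λ = 4 (multiplicity 1), λ = 8 (multiplicity 1), λ = 16 (multiplicity 1)


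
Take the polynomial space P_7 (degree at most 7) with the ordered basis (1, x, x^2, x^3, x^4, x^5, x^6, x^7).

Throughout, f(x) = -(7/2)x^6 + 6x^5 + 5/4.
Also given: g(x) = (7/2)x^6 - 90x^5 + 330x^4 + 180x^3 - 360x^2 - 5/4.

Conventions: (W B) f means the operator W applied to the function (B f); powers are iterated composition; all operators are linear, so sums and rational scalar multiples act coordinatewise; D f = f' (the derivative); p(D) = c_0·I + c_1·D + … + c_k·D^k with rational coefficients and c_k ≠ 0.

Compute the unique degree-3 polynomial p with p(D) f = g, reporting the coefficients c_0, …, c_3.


D^0 f = -(7/2)x^6 + 6x^5 + 5/4
D^1 f = -21x^5 + 30x^4
D^2 f = -105x^4 + 120x^3
D^3 f = -420x^3 + 360x^2
matching coefficients of g against c_0 f + c_1 Df + … from the top degree down determines the c_i
solution: c_0 = -1, c_1 = 4, c_2 = -2, c_3 = -1

p(D) = -I + 4·D − 2·D^2 − D^3, i.e. c_0 = -1, c_1 = 4, c_2 = -2, c_3 = -1


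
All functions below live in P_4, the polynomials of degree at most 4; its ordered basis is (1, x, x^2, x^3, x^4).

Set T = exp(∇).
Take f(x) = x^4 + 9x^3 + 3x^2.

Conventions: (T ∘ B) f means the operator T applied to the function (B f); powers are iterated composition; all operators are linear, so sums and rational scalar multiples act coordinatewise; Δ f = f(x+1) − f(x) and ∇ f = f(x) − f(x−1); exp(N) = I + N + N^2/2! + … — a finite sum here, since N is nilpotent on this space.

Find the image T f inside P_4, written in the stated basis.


g(x) = x^4 + 13x^3 + 30x^2 + 2x - 8

order-1 term: 4x^3 + 21x^2 - 17x + 5
order-2 term: 6x^2 + 15x - 17
order-3 term: 4x + 3
order-4 term: 1
the series for exp(∇) f terminates at order 4
exp(∇) f = x^4 + 13x^3 + 30x^2 + 2x - 8


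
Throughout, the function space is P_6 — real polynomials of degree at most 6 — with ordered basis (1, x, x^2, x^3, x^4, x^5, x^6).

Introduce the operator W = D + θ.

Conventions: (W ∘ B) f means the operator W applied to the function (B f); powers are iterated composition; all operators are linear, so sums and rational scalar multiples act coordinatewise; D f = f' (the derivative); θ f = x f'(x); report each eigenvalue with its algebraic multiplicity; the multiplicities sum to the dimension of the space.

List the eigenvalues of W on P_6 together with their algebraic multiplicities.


image of 1: 0
image of x: x + 1
image of x^2: 2x^2 + 2x
image of x^3: 3x^3 + 3x^2
image of x^4: 4x^4 + 4x^3
image of x^5: 5x^5 + 5x^4
image of x^6: 6x^6 + 6x^5
the matrix is upper triangular; its diagonal is (0, 1, 2, 3, 4, 5, 6)
for a triangular matrix the eigenvalues are the diagonal entries, with algebraic multiplicity their repetition count

λ = 0 (multiplicity 1), λ = 1 (multiplicity 1), λ = 2 (multiplicity 1), λ = 3 (multiplicity 1), λ = 4 (multiplicity 1), λ = 5 (multiplicity 1), λ = 6 (multiplicity 1)


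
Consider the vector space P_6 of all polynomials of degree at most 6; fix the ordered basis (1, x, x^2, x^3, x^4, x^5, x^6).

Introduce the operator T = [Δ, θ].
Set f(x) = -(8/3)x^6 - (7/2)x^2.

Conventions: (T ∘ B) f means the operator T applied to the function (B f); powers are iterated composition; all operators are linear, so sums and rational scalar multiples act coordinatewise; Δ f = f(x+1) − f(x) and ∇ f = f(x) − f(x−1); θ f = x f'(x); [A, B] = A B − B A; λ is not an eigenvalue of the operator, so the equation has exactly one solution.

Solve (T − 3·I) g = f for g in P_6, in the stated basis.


write g with unknown coordinates in the stated basis and equate coefficients in (T − 3·I) g = f
solving from the highest basis element down gives g = (8/9)x^6 + (16/9)x^5 + (320/27)x^4 + (3680/81)x^3 + (20989/162)x^2 + (59629/243)x + 170692/729
check: T g = (16/3)x^5 + (320/9)x^4 + (3680/27)x^3 + (10400/27)x^2 + (59629/81)x + 170692/243
so T g − 3·g = -(8/3)x^6 - (7/2)x^2 = f ✓

the result is g(x) = (8/9)x^6 + (16/9)x^5 + (320/27)x^4 + (3680/81)x^3 + (20989/162)x^2 + (59629/243)x + 170692/729


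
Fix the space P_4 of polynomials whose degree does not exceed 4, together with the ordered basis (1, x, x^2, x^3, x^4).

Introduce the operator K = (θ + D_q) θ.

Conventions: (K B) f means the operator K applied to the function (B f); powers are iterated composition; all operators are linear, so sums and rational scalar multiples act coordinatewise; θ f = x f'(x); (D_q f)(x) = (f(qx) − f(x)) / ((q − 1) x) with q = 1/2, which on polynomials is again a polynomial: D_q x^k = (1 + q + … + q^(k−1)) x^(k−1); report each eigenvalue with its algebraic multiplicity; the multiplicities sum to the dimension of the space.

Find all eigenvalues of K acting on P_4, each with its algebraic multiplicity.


image of 1: 0
image of x: x + 1
image of x^2: 4x^2 + 3x
image of x^3: 9x^3 + (21/4)x^2
image of x^4: 16x^4 + (15/2)x^3
the matrix is upper triangular; its diagonal is (0, 1, 4, 9, 16)
for a triangular matrix the eigenvalues are the diagonal entries, with algebraic multiplicity their repetition count

λ = 0 (multiplicity 1), λ = 1 (multiplicity 1), λ = 4 (multiplicity 1), λ = 9 (multiplicity 1), λ = 16 (multiplicity 1)


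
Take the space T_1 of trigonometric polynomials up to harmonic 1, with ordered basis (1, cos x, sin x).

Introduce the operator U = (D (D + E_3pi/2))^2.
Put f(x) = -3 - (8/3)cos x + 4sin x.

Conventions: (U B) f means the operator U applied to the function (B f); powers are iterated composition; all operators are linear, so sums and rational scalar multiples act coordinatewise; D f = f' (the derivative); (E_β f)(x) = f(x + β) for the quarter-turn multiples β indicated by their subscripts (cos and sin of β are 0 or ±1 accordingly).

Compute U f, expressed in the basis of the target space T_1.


D f = 4cos x + (8/3)sin x
E_3pi/2 f = -3 - 4cos x - (8/3)sin x
(D + E_3pi/2) f = -3
D (D + E_3pi/2) f = 0
D (D (D + E_3pi/2)) f = 0
E_3pi/2 (D (D + E_3pi/2)) f = 0
(D + E_3pi/2) (D (D + E_3pi/2)) f = 0
D (D + E_3pi/2) (D (D + E_3pi/2)) f = 0

g(x) = 0


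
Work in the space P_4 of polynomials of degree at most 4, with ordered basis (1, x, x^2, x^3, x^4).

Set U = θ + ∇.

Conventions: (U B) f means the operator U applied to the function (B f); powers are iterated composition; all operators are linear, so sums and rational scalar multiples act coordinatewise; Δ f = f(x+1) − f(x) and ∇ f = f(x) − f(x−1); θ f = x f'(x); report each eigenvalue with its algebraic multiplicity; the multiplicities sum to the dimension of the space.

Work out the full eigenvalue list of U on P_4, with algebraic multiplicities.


λ = 0 (multiplicity 1), λ = 1 (multiplicity 1), λ = 2 (multiplicity 1), λ = 3 (multiplicity 1), λ = 4 (multiplicity 1)

image of 1: 0
image of x: x + 1
image of x^2: 2x^2 + 2x - 1
image of x^3: 3x^3 + 3x^2 - 3x + 1
image of x^4: 4x^4 + 4x^3 - 6x^2 + 4x - 1
the matrix is upper triangular; its diagonal is (0, 1, 2, 3, 4)
for a triangular matrix the eigenvalues are the diagonal entries, with algebraic multiplicity their repetition count


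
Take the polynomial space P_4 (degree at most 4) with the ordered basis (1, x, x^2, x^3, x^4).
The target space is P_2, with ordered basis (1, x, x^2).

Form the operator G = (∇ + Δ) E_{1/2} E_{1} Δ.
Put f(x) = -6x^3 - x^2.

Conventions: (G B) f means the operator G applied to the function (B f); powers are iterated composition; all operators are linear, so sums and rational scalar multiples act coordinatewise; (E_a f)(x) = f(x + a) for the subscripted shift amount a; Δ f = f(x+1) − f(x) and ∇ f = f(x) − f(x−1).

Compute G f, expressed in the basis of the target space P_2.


Δ f = -18x^2 - 20x - 7
E_{1} Δ f = -18x^2 - 56x - 45
E_{1/2} E_{1} Δ f = -18x^2 - 74x - 155/2
∇ (E_{1/2} E_{1} Δ) f = -36x - 56
Δ (E_{1/2} E_{1} Δ) f = -36x - 92
(∇ + Δ) (E_{1/2} E_{1} Δ) f = -72x - 148

the result is g(x) = -72x - 148


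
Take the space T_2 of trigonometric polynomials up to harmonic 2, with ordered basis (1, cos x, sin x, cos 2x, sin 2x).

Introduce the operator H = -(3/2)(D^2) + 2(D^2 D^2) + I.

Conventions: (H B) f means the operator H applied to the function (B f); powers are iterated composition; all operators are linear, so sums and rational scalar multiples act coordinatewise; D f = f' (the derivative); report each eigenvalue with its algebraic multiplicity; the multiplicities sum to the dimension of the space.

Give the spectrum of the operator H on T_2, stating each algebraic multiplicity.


λ = 1 (multiplicity 1), λ = 9/2 (multiplicity 2), λ = 39 (multiplicity 2)

image of 1: 1
image of cos x: (9/2)cos x
image of sin x: (9/2)sin x
image of cos 2x: 39cos 2x
image of sin 2x: 39sin 2x
the matrix is diagonal; its diagonal is (1, 9/2, 9/2, 39, 39)
for a triangular matrix the eigenvalues are the diagonal entries, with algebraic multiplicity their repetition count


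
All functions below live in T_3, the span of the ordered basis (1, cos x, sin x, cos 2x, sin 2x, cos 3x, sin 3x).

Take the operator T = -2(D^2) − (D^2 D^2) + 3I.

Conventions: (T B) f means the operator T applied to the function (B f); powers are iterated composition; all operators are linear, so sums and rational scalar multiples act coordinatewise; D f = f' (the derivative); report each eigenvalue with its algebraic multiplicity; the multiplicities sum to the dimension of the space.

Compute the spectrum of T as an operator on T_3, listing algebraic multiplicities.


λ = -60 (multiplicity 2), λ = -5 (multiplicity 2), λ = 3 (multiplicity 1), λ = 4 (multiplicity 2)

image of 1: 3
image of cos x: 4cos x
image of sin x: 4sin x
image of cos 2x: -5cos 2x
image of sin 2x: -5sin 2x
image of cos 3x: -60cos 3x
image of sin 3x: -60sin 3x
the matrix is diagonal; its diagonal is (3, 4, 4, -5, -5, -60, -60)
for a triangular matrix the eigenvalues are the diagonal entries, with algebraic multiplicity their repetition count


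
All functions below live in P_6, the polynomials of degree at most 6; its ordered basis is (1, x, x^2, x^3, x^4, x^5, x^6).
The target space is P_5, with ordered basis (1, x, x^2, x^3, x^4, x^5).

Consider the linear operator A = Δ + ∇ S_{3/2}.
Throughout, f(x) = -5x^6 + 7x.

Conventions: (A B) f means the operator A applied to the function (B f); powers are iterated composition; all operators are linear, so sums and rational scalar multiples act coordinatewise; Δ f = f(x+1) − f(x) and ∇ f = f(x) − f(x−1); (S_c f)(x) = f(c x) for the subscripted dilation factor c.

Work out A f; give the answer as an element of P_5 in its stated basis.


the result is g(x) = -(11895/32)x^5 + (49875/64)x^4 - (19825/16)x^3 + (49875/64)x^2 - (11895/32)x + 4445/64

Δ f = -30x^5 - 75x^4 - 100x^3 - 75x^2 - 30x + 2
S_{3/2} f = -(3645/64)x^6 + (21/2)x
∇ S_{3/2} f = -(10935/32)x^5 + (54675/64)x^4 - (18225/16)x^3 + (54675/64)x^2 - (10935/32)x + 4317/64
(Δ + ∇ S_{3/2}) f = -(11895/32)x^5 + (49875/64)x^4 - (19825/16)x^3 + (49875/64)x^2 - (11895/32)x + 4445/64


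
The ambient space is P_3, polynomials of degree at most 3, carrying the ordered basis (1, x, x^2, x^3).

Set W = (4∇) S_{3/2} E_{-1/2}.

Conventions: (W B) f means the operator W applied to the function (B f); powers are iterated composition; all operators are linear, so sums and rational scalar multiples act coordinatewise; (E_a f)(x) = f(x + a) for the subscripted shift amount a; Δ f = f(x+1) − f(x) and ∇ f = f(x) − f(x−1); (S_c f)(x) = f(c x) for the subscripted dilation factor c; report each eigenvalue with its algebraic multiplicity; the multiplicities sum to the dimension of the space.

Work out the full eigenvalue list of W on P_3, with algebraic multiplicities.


λ = 0 (multiplicity 4)

image of 1: 0
image of x: 6
image of x^2: 18x - 15
image of x^3: (81/2)x^2 - (135/2)x + 63/2
the matrix is upper triangular; its diagonal is (0, 0, 0, 0)
for a triangular matrix the eigenvalues are the diagonal entries, with algebraic multiplicity their repetition count


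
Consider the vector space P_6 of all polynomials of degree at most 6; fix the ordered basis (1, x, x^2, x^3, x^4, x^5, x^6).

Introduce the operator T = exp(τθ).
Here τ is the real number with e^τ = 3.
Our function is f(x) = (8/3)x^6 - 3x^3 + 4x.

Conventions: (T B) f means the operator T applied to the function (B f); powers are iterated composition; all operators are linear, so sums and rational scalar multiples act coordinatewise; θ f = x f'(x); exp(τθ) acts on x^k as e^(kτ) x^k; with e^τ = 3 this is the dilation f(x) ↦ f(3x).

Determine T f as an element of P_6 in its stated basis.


exp(τθ) x^k = e^(kτ) x^k; with e^τ = 3 this sends x^k to 3^k x^k
x ↦ 3 x
x^3 ↦ 27 x^3
x^6 ↦ 729 x^6
applying this coordinatewise to f: exp(τθ) f = 1944x^6 - 81x^3 + 12x

the result is g(x) = 1944x^6 - 81x^3 + 12x


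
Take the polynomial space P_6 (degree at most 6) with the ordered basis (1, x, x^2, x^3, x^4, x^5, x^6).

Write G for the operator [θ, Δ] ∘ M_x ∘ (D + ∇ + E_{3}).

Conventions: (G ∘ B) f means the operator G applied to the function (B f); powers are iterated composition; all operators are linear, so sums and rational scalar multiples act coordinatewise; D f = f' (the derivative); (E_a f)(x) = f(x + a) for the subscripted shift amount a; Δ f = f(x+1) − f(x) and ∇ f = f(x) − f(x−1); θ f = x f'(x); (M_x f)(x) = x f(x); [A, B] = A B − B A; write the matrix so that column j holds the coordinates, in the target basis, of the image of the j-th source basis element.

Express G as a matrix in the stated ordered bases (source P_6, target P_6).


the matrix is [[-1, -7, -31, -125, -533, -2335, -10283]; [0, -2, -26, -150, -772, -3970, -20190]; [0, 0, -3, -57, -414, -2610, -15825]; [0, 0, 0, -4, -100, -880, -6580]; [0, 0, 0, 0, -5, -155, -1605]; [0, 0, 0, 0, 0, -6, -222]; [0, 0, 0, 0, 0, 0, -7]] (rows listed top to bottom)

image of 1: -1
image of x: -2x - 7
image of x^2: -3x^2 - 26x - 31
image of x^3: -4x^3 - 57x^2 - 150x - 125
image of x^4: -5x^4 - 100x^3 - 414x^2 - 772x - 533
image of x^5: -6x^5 - 155x^4 - 880x^3 - 2610x^2 - 3970x - 2335
image of x^6: -7x^6 - 222x^5 - 1605x^4 - 6580x^3 - 15825x^2 - 20190x - 10283
each image's coordinates form column j of the matrix


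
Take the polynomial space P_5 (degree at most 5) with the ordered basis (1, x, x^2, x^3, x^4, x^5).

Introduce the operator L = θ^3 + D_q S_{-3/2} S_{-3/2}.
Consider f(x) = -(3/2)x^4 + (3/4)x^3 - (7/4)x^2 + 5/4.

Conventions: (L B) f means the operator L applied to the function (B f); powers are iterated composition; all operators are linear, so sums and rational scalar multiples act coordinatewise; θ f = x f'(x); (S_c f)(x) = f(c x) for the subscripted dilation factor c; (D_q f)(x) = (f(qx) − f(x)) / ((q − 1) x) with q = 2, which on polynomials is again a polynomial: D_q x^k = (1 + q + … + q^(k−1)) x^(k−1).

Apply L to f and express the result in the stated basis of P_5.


the image equals g(x) = -96x^4 - (284877/512)x^3 + (11725/256)x^2 - (1701/64)x

θ f = -6x^4 + (9/4)x^3 - (7/2)x^2
θ θ f = -24x^4 + (27/4)x^3 - 7x^2
θ θ θ f = -96x^4 + (81/4)x^3 - 14x^2
S_{-3/2} f = -(243/32)x^4 - (81/32)x^3 - (63/16)x^2 + 5/4
S_{-3/2} S_{-3/2} f = -(19683/512)x^4 + (2187/256)x^3 - (567/64)x^2 + 5/4
D_q S_{-3/2} S_{-3/2} f = -(295245/512)x^3 + (15309/256)x^2 - (1701/64)x
(θ^3 + D_q S_{-3/2} S_{-3/2}) f = -96x^4 - (284877/512)x^3 + (11725/256)x^2 - (1701/64)x


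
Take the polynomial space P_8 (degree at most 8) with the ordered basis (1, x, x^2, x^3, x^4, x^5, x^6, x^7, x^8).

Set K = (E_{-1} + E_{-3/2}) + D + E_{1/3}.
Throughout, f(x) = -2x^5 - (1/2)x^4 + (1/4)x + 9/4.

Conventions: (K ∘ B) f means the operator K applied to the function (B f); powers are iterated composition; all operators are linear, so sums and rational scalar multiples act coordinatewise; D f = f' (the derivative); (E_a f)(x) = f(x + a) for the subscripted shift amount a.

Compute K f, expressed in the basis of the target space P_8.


the image equals g(x) = -6x^5 + (61/6)x^4 - (584/9)x^3 + (8281/108)x^2 - (33257/648)x + 160187/7776

E_{-1} f = -2x^5 + (19/2)x^4 - 18x^3 + 17x^2 - (31/4)x + 7/2
E_{-3/2} f = -2x^5 + (29/2)x^4 - 42x^3 + (243/4)x^2 - (349/8)x + 465/32
(E_{-1} + E_{-3/2}) f = -4x^5 + 24x^4 - 60x^3 + (311/4)x^2 - (411/8)x + 577/32
D f = -10x^4 - 2x^3 + 1/4
E_{1/3} f = -2x^5 - (23/6)x^4 - (26/9)x^3 - (29/27)x^2 + (17/324)x + 1127/486
((E_{-1} + E_{-3/2}) + D + E_{1/3}) f = -6x^5 + (61/6)x^4 - (584/9)x^3 + (8281/108)x^2 - (33257/648)x + 160187/7776


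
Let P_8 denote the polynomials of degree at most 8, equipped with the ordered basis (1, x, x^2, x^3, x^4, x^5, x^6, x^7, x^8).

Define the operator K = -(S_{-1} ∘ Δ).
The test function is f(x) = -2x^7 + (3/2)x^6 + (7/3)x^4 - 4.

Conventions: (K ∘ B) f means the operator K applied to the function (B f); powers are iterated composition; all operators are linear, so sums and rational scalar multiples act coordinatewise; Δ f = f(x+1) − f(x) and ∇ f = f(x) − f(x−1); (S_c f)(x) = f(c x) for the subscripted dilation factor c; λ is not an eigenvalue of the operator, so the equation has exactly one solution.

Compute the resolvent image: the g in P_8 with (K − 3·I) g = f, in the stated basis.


the result is g(x) = (2/3)x^7 - (37/18)x^6 + (5/9)x^5 + (43/54)x^4 - (244/81)x^3 + (839/162)x^2 - (31/243)x + 971/1458

write g with unknown coordinates in the stated basis and equate coefficients in (K − 3·I) g = f
solving from the highest basis element down gives g = (2/3)x^7 - (37/18)x^6 + (5/9)x^5 + (43/54)x^4 - (244/81)x^3 + (839/162)x^2 - (31/243)x + 971/1458
check: K g = -(14/3)x^6 + (5/3)x^5 + (85/18)x^4 - (244/27)x^3 + (839/54)x^2 - (31/81)x - 973/486
so K g − 3·g = -2x^7 + (3/2)x^6 + (7/3)x^4 - 4 = f ✓


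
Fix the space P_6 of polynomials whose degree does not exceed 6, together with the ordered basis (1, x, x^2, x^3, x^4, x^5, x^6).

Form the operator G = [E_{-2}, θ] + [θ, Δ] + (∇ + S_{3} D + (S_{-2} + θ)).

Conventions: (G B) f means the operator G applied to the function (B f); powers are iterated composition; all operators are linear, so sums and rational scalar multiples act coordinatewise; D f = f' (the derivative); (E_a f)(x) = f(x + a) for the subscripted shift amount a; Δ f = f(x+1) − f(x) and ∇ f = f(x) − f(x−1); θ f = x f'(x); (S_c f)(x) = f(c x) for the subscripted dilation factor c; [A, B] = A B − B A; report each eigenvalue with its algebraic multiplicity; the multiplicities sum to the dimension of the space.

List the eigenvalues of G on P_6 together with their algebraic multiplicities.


image of 1: 1
image of x: -x - 1
image of x^2: 6x^2 + 2x + 5
image of x^3: -5x^3 + 21x^2 + 15x - 26
image of x^4: 20x^4 + 100x^3 + 30x^2 - 104x + 59
image of x^5: -27x^5 + 395x^4 + 50x^3 - 260x^2 + 295x - 164
image of x^6: 70x^6 + 1446x^5 + 75x^4 - 520x^3 + 885x^2 - 984x + 377
the matrix is upper triangular; its diagonal is (1, -1, 6, -5, 20, -27, 70)
for a triangular matrix the eigenvalues are the diagonal entries, with algebraic multiplicity their repetition count

λ = -27 (multiplicity 1), λ = -5 (multiplicity 1), λ = -1 (multiplicity 1), λ = 1 (multiplicity 1), λ = 6 (multiplicity 1), λ = 20 (multiplicity 1), λ = 70 (multiplicity 1)


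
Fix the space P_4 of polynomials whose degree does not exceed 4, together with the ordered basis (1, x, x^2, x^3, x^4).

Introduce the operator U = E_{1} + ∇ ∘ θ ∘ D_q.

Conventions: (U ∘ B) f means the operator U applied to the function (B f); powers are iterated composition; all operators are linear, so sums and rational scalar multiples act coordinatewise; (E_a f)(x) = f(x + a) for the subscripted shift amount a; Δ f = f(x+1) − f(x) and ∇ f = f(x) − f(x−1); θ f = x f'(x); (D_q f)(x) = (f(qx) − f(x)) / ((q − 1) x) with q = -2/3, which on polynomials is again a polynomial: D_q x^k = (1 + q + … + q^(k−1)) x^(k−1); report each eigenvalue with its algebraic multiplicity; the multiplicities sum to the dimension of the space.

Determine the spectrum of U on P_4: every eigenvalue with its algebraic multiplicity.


image of 1: 1
image of x: x + 1
image of x^2: x^2 + 2x + 4/3
image of x^3: x^3 + 3x^2 + (55/9)x - 5/9
image of x^4: x^4 + 4x^3 + (31/3)x^2 - (1/3)x + 22/9
the matrix is upper triangular; its diagonal is (1, 1, 1, 1, 1)
for a triangular matrix the eigenvalues are the diagonal entries, with algebraic multiplicity their repetition count

λ = 1 (multiplicity 5)


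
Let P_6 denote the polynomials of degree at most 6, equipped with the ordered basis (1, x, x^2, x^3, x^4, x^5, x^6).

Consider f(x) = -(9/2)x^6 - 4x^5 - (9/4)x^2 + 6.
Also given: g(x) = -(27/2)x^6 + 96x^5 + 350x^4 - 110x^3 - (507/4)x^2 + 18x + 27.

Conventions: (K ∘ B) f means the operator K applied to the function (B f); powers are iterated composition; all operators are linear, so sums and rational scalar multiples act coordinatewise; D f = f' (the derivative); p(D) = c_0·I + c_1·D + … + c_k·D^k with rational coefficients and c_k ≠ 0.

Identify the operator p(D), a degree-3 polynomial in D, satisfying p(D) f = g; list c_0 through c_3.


p(D) = 3·I − 4·D − 2·D^2 + (1/2)·D^3, i.e. c_0 = 3, c_1 = -4, c_2 = -2, c_3 = 1/2

D^0 f = -(9/2)x^6 - 4x^5 - (9/4)x^2 + 6
D^1 f = -27x^5 - 20x^4 - (9/2)x
D^2 f = -135x^4 - 80x^3 - 9/2
D^3 f = -540x^3 - 240x^2
matching coefficients of g against c_0 f + c_1 Df + … from the top degree down determines the c_i
solution: c_0 = 3, c_1 = -4, c_2 = -2, c_3 = 1/2


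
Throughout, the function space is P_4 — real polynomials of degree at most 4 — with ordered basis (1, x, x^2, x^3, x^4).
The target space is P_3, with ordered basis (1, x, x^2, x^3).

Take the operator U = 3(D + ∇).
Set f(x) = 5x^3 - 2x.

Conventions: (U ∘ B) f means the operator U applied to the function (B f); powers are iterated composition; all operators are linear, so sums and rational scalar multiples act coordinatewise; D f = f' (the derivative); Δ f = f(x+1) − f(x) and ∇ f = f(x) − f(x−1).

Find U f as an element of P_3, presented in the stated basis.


the result is g(x) = 90x^2 - 45x + 3

D f = 15x^2 - 2
∇ f = 15x^2 - 15x + 3
(D + ∇) f = 30x^2 - 15x + 1
(3(D + ∇)) f = 90x^2 - 45x + 3


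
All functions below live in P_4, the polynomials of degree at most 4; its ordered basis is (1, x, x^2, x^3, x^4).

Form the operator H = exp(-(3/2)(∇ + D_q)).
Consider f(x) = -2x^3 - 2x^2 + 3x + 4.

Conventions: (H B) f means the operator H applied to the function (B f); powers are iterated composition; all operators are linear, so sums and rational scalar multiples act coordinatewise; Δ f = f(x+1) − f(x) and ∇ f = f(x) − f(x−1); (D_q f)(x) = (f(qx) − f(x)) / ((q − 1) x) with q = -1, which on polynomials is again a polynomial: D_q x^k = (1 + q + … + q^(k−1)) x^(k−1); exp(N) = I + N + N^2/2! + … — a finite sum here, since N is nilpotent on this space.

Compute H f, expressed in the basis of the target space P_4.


order-1 term: 12x^2 - 3x - 9
order-2 term: -18x + 27/2
order-3 term: 18
the series for exp(-(3/2)(∇ + D_q)) f terminates at order 3
exp(-(3/2)(∇ + D_q)) f = -2x^3 + 10x^2 - 18x + 53/2

the image equals g(x) = -2x^3 + 10x^2 - 18x + 53/2


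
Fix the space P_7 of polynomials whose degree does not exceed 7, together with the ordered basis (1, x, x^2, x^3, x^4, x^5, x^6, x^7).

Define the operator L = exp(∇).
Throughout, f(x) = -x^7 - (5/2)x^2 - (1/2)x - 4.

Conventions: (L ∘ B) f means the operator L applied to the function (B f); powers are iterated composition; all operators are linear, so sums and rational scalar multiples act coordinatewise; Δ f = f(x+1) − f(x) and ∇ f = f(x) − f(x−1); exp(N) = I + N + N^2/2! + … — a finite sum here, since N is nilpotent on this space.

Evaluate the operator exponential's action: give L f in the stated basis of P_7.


order-1 term: -7x^6 + 21x^5 - 35x^4 + 35x^3 - 21x^2 + 2x + 1
order-2 term: -21x^5 + 105x^4 - 245x^3 + 315x^2 - 217x + 121/2
order-3 term: -35x^4 + 210x^3 - 525x^2 + 630x - 301
order-4 term: -35x^3 + 210x^2 - 455x + 350
order-5 term: -21x^2 + 105x - 140
order-6 term: -7x + 21
order-7 term: -1
the series for exp(∇) f terminates at order 7
exp(∇) f = -x^7 - 7x^6 + 35x^4 - 35x^3 - (89/2)x^2 + (115/2)x - 27/2

the image equals g(x) = -x^7 - 7x^6 + 35x^4 - 35x^3 - (89/2)x^2 + (115/2)x - 27/2


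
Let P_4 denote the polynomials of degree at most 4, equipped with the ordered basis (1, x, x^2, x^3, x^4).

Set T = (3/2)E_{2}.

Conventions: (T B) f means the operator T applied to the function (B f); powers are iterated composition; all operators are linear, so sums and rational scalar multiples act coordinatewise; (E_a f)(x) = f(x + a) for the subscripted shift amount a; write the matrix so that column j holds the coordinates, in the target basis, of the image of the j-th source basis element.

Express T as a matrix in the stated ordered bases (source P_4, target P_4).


the matrix is [[3/2, 3, 6, 12, 24]; [0, 3/2, 6, 18, 48]; [0, 0, 3/2, 9, 36]; [0, 0, 0, 3/2, 12]; [0, 0, 0, 0, 3/2]] (rows listed top to bottom)

image of 1: 3/2
image of x: (3/2)x + 3
image of x^2: (3/2)x^2 + 6x + 6
image of x^3: (3/2)x^3 + 9x^2 + 18x + 12
image of x^4: (3/2)x^4 + 12x^3 + 36x^2 + 48x + 24
each image's coordinates form column j of the matrix


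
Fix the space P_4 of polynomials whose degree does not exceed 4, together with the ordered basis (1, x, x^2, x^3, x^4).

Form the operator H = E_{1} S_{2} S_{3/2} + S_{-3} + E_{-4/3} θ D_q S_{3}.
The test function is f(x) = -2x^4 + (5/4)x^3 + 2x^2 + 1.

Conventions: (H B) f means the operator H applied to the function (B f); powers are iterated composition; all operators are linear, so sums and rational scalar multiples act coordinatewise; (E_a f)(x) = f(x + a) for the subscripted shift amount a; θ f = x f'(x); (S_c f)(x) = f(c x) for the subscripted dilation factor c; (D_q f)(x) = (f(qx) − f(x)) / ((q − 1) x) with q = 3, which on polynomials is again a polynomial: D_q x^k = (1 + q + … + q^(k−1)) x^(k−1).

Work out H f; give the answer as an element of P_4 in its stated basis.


the result is g(x) = -324x^4 - 20088x^3 + (311211/4)x^2 - (425835/4)x + 189743/4

S_{3/2} f = -(81/8)x^4 + (135/32)x^3 + (9/2)x^2 + 1
S_{2} S_{3/2} f = -162x^4 + (135/4)x^3 + 18x^2 + 1
E_{1} S_{2} S_{3/2} f = -162x^4 - (2457/4)x^3 - (3411/4)x^2 - (2043/4)x - 437/4
S_{-3} f = -162x^4 - (135/4)x^3 + 18x^2 + 1
S_{3} f = -162x^4 + (135/4)x^3 + 18x^2 + 1
D_q S_{3} f = -6480x^3 + (1755/4)x^2 + 72x
θ (D_q S_{3}) f = -19440x^3 + (1755/2)x^2 + 72x
E_{-4/3} θ (D_q S_{3}) f = -19440x^3 + (157275/2)x^2 - 105948x + 47544
(E_{1} S_{2} S_{3/2} + S_{-3} + E_{-4/3} θ D_q S_{3}) f = -324x^4 - 20088x^3 + (311211/4)x^2 - (425835/4)x + 189743/4


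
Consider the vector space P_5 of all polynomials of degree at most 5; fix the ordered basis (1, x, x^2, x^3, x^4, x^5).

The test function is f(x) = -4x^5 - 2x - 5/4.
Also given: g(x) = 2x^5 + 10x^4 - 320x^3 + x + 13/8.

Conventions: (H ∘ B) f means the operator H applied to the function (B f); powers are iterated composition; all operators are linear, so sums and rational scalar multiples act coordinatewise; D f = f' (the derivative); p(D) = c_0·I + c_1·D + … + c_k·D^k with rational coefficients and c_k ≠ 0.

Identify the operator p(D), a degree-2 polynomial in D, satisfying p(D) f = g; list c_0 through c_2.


c_0 = -1/2, c_1 = -1/2, c_2 = 4

D^0 f = -4x^5 - 2x - 5/4
D^1 f = -20x^4 - 2
D^2 f = -80x^3
matching coefficients of g against c_0 f + c_1 Df + … from the top degree down determines the c_i
solution: c_0 = -1/2, c_1 = -1/2, c_2 = 4
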